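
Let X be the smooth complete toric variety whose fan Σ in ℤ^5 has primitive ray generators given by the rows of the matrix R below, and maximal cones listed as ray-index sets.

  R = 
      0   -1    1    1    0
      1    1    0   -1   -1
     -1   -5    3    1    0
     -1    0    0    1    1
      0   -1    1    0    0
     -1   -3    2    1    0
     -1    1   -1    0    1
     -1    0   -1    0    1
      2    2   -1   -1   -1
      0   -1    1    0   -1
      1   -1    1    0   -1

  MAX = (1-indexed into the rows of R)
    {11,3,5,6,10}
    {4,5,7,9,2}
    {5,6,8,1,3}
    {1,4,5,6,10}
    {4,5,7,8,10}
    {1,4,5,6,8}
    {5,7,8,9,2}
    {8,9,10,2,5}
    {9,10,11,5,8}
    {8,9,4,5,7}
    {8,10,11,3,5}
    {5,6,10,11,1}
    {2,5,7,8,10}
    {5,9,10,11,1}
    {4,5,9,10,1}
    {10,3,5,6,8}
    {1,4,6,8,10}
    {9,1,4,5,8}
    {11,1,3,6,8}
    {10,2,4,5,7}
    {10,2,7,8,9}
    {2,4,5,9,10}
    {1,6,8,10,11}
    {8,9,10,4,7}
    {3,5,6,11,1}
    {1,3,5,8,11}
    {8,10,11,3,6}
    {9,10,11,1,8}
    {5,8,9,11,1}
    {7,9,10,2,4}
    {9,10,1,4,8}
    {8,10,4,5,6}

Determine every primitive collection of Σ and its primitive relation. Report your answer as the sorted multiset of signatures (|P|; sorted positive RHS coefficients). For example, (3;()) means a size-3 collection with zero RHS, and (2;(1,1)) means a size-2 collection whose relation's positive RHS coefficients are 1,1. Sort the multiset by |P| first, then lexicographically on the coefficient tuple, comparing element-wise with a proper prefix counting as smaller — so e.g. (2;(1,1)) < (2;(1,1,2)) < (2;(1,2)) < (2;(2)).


The 18 primitive collections of Σ (r=11, n=5):

  • {7,11}:  v_{7} + v_{11} = 0  ⇒ sig = (2;())
  • {1,7}:  v_{1} + v_{7} = v_{4}  ⇒ sig = (2;(1))
  • {4,11}:  v_{4} + v_{11} = v_{1}  ⇒ sig = (2;(1))
  • {6,9}:  v_{6} + v_{9} = v_{11}  ⇒ sig = (2;(1))
  • {2,6}:  v_{2} + v_{6} = v_{5} + v_{10}  ⇒ sig = (2;(1,1))
  • {2,11}:  v_{2} + v_{11} = v_{5} + v_{9} + v_{10}  ⇒ sig = (2;(1,1,1))
  • {3,7}:  v_{3} + v_{7} = v_{5} + v_{6} + v_{8}  ⇒ sig = (2;(1,1,1))
  • {1,2}:  v_{1} + v_{2} = v_{4} + v_{5} + v_{9} + v_{10}  ⇒ sig = (2;(1,1,1,1))
  • {3,4}:  v_{3} + v_{4} = v_{1} + v_{5} + v_{6} + v_{8}  ⇒ sig = (2;(1,1,1,1))
  • {6,7}:  v_{6} + v_{7} = v_{4} + v_{5} + v_{8} + v_{10}  ⇒ sig = (2;(1,1,1,1))
  • {2,3}:  v_{2} + v_{3} = 2·v_{5} + v_{8} + v_{10} + v_{11}  ⇒ sig = (2;(1,1,1,2))
  • {3,9}:  v_{3} + v_{9} = v_{5} + v_{8} + 2·v_{11}  ⇒ sig = (2;(1,1,2))
  • {2,4,8}:  v_{2} + v_{4} + v_{8} = v_{7}  ⇒ sig = (3;(1))
  • {1,3,10}:  v_{1} + v_{3} + v_{10} = 2·v_{6} + v_{11}  ⇒ sig = (3;(1,2))
  • {1,5,8,10}:  v_{1} + v_{5} + v_{8} + v_{10} = v_{6}  ⇒ sig = (4;(1))
  • {5,6,8,11}:  v_{5} + v_{6} + v_{8} + v_{11} = v_{3}  ⇒ sig = (4;(1))
  • {5,7,9,10}:  v_{5} + v_{7} + v_{9} + v_{10} = v_{2}  ⇒ sig = (4;(1))
  • {4,5,8,9,10}:  v_{4} + v_{5} + v_{8} + v_{9} + v_{10} = 0  ⇒ sig = (5;())

Hence PRS(X_Σ) =
{ (2;()),  (2;(1)) ×3,  (2;(1,1)),  (2;(1,1,1)) ×2,  (2;(1,1,1,1)) ×3,  (2;(1,1,1,2)),  (2;(1,1,2)),  (3;(1)),  (3;(1,2)),  (4;(1)) ×3,  (5;()) }


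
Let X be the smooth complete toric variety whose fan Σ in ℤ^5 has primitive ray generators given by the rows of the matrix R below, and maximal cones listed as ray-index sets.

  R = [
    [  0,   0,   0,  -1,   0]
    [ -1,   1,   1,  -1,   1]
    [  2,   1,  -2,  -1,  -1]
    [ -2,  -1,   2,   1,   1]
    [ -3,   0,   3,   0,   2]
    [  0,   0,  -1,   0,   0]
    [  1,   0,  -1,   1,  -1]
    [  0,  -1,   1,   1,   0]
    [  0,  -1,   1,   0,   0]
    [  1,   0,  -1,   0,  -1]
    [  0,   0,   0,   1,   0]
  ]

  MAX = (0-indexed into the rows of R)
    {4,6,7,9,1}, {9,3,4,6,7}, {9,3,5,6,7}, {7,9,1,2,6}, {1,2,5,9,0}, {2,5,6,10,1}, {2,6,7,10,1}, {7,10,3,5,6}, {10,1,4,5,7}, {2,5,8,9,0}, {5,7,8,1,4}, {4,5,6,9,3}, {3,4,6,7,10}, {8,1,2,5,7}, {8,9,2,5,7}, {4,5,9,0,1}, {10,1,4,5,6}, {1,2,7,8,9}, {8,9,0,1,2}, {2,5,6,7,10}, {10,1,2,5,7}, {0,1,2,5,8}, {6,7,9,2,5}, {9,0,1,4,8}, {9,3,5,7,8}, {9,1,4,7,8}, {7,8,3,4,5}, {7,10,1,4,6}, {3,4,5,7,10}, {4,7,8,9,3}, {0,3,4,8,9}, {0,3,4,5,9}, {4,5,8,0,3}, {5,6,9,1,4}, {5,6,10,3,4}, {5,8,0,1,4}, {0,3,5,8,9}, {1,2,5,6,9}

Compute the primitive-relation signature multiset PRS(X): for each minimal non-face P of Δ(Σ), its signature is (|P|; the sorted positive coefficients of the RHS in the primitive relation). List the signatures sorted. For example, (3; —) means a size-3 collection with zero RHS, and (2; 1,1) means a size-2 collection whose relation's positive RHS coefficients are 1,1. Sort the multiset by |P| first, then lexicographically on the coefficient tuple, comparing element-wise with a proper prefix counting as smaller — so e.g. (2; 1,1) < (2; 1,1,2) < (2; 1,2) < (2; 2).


Δ(Σ) — 11 vertices, 15 min non-faces:

  P = {0,10}:  v_{0} + v_{10} = 0  ⇒ sig = (2; —)
  P = {2,3}:  v_{2} + v_{3} = 0  ⇒ sig = (2; —)
  P = {0,6}:  v_{0} + v_{6} = v_{9}  ⇒ sig = (2; 1)
  P = {0,7}:  v_{0} + v_{7} = v_{8}  ⇒ sig = (2; 1)
  P = {1,3}:  v_{1} + v_{3} = v_{4}  ⇒ sig = (2; 1)
  P = {2,4}:  v_{2} + v_{4} = v_{1}  ⇒ sig = (2; 1)
  P = {8,10}:  v_{8} + v_{10} = v_{7}  ⇒ sig = (2; 1)
  P = {9,10}:  v_{9} + v_{10} = v_{6}  ⇒ sig = (2; 1)
  P = {6,8}:  v_{6} + v_{8} = v_{7} + v_{9}  ⇒ sig = (2; 1,1)
  P = {1,5,7,9}:  v_{1} + v_{5} + v_{7} + v_{9} = 0  ⇒ sig = (4; —)
  P = {1,5,6,7}:  v_{1} + v_{5} + v_{6} + v_{7} = v_{10}  ⇒ sig = (4; 1)
  P = {1,5,8,9}:  v_{1} + v_{5} + v_{8} + v_{9} = v_{0}  ⇒ sig = (4; 1)
  P = {4,5,7,9}:  v_{4} + v_{5} + v_{7} + v_{9} = v_{3}  ⇒ sig = (4; 1)
  P = {4,5,6,7}:  v_{4} + v_{5} + v_{6} + v_{7} = v_{3} + v_{10}  ⇒ sig = (4; 1,1)
  P = {4,5,8,9}:  v_{4} + v_{5} + v_{8} + v_{9} = v_{0} + v_{3}  ⇒ sig = (4; 1,1)

Hence PRS(X_Σ) =
    (2; —)
    (2; —)
    (2; 1)
    (2; 1)
    (2; 1)
    (2; 1)
    (2; 1)
    (2; 1)
    (2; 1,1)
    (4; —)
    (4; 1)
    (4; 1)
    (4; 1)
    (4; 1,1)
    (4; 1,1)


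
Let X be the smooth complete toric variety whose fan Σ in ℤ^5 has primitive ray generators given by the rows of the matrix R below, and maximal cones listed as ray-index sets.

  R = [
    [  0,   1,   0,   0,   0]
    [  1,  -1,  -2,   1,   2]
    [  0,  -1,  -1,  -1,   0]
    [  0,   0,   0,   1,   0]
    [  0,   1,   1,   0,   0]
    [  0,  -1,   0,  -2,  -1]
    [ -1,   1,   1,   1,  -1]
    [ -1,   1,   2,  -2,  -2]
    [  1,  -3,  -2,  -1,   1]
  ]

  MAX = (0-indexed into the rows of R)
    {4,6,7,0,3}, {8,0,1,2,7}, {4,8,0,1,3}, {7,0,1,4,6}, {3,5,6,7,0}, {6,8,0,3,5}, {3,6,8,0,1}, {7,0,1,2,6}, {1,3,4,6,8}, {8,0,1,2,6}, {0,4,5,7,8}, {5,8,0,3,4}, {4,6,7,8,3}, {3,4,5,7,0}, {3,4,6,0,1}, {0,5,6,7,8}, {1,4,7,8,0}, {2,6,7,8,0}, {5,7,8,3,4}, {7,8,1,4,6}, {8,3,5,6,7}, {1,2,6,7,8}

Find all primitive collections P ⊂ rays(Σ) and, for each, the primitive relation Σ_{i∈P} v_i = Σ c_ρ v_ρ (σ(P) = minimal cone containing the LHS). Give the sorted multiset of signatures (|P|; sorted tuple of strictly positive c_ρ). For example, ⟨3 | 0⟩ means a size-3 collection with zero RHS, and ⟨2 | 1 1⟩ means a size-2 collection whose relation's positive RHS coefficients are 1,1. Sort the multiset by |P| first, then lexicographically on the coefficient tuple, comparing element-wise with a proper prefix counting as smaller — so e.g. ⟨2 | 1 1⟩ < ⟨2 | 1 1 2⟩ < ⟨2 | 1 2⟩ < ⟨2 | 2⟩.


Δ(Σ) — 9 vertices, 9 min non-faces:

  P = {1,5}:  v_{1} + v_{5} = v_{0} + v_{8}  →  sig = ⟨2 | 1 1⟩
  P = {2,4}:  v_{2} + v_{4} = v_{1} + v_{7}  →  sig = ⟨2 | 1 1⟩
  P = {2,3}:  v_{2} + v_{3} = v_{0} + v_{6} + v_{8}  →  sig = ⟨2 | 1 1 1⟩
  P = {2,5}:  v_{2} + v_{5} = 2·v_{0} + v_{6} + v_{7} + 2·v_{8}  →  sig = ⟨2 | 1 1 2 2⟩
  P = {1,3,7}:  v_{1} + v_{3} + v_{7} = 0  →  sig = ⟨3 | 0⟩
  P = {4,5,6}:  v_{4} + v_{5} + v_{6} = v_{3} + v_{7}  →  sig = ⟨3 | 1 1⟩
  P = {0,4,6,8}:  v_{0} + v_{4} + v_{6} + v_{8} = 0  →  sig = ⟨4 | 0⟩
  P = {0,3,7,8}:  v_{0} + v_{3} + v_{7} + v_{8} = v_{5}  →  sig = ⟨4 | 1⟩
  P = {0,1,6,7,8}:  v_{0} + v_{1} + v_{6} + v_{7} + v_{8} = v_{2}  →  sig = ⟨5 | 1⟩

so the primitive-relation signature multiset is
    |P|=2: 4 collections, coeffs (1,1), (1,1), (1,1,1), (1,1,2,2)
    |P|=3: 2 collections, coeffs (), (1,1)
    |P|=4: 2 collections, coeffs (), (1)
    |P|=5: 1 collection, coeffs (1)


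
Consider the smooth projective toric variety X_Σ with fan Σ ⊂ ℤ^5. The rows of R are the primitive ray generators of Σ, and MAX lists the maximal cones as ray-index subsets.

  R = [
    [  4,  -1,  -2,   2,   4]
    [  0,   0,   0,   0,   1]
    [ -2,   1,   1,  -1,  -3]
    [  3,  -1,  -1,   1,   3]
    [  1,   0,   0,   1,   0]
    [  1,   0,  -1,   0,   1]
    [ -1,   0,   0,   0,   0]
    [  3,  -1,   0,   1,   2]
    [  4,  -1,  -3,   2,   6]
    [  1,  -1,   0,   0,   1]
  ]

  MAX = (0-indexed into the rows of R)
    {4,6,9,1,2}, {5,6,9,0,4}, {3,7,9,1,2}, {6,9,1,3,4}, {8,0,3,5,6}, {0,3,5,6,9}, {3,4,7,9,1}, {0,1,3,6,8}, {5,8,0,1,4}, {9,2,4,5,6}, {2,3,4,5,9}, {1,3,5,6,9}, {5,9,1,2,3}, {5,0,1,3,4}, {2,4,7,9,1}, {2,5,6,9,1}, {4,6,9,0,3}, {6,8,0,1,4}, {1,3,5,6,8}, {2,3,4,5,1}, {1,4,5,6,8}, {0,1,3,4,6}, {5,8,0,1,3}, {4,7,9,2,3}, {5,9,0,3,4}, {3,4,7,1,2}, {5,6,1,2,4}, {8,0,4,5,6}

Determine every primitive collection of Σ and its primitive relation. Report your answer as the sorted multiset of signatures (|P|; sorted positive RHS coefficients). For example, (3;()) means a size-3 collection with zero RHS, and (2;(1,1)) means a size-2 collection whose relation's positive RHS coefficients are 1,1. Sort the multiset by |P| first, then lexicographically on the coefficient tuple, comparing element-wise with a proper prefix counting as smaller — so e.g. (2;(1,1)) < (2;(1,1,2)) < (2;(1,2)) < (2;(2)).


The 14 primitive collections of Σ (r=10, n=5):

  • {0,2}:  v_{0} + v_{2} = v_{4} + v_{5} ; sig = (2;(1,1))
  • {6,7}:  v_{6} + v_{7} = v_{1} + v_{4} + v_{9} ; sig = (2;(1,1,1))
  • {7,8}:  v_{7} + v_{8} = v_{0} + v_{1} + v_{3} ; sig = (2;(1,1,1))
  • {2,8}:  v_{2} + v_{8} = v_{1} + v_{4} + 2·v_{5} + v_{6} ; sig = (2;(1,1,1,2))
  • {0,7}:  v_{0} + v_{7} = 2·v_{3} + v_{4} ; sig = (2;(1,2))
  • {5,7}:  v_{5} + v_{7} = v_{2} + 2·v_{3} ; sig = (2;(1,2))
  • {8,9}:  v_{8} + v_{9} = 2·v_{3} + v_{5} + 2·v_{6} ; sig = (2;(1,2,2))
  • {2,3,6}:  v_{2} + v_{3} + v_{6} = 0 ; sig = (3;())
  • {0,1,9}:  v_{0} + v_{1} + v_{9} = 2·v_{3} + v_{6} ; sig = (3;(1,2))
  • {3,4,8}:  v_{3} + v_{4} + v_{8} = 2·v_{0} + v_{1} ; sig = (3;(1,2))
  • {0,1,5,6}:  v_{0} + v_{1} + v_{5} + v_{6} = v_{8} ; sig = (4;(1))
  • {1,4,5,9}:  v_{1} + v_{4} + v_{5} + v_{9} = v_{3} ; sig = (4;(1))
  • {3,4,5,6}:  v_{3} + v_{4} + v_{5} + v_{6} = v_{0} ; sig = (4;(1))
  • {1,2,3,4,9}:  v_{1} + v_{2} + v_{3} + v_{4} + v_{9} = v_{7} ; sig = (5;(1))

Sorted signature multiset PRS(X):
{ (2;(1,1)),  (2;(1,1,1)) ×2,  (2;(1,1,1,2)),  (2;(1,2)) ×2,  (2;(1,2,2)),  (3;()),  (3;(1,2)) ×2,  (4;(1)) ×3,  (5;(1)) }


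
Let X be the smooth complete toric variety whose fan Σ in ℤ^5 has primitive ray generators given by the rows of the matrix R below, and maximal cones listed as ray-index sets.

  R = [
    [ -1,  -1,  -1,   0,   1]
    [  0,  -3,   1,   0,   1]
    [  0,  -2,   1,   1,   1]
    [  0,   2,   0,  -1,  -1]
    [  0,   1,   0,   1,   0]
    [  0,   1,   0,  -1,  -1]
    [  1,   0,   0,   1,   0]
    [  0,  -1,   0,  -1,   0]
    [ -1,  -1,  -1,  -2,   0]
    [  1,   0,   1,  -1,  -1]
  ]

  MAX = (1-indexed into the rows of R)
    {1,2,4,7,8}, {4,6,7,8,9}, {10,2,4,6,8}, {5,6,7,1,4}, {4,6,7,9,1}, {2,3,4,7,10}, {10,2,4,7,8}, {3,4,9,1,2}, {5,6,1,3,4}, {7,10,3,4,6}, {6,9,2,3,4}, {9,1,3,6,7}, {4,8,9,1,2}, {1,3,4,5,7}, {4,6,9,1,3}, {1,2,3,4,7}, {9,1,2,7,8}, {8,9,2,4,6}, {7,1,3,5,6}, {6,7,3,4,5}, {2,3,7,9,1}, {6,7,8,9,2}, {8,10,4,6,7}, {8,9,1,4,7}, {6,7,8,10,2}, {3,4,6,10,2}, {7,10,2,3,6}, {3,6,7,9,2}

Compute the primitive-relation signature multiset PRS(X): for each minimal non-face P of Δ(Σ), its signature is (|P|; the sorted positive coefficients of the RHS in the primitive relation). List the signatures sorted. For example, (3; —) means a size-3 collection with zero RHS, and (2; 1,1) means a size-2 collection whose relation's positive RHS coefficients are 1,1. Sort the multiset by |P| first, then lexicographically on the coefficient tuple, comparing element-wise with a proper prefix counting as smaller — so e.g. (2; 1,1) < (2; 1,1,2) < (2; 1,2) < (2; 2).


13 collections generate NE(X_Σ); each relation:

  {5,8}:  v_{5} + v_{8} = 0  ⟹  sig = (2; —)
  {1,10}:  v_{1} + v_{10} = v_{8}  ⟹  sig = (2; 1)
  {2,5}:  v_{2} + v_{5} = v_{3}  ⟹  sig = (2; 1)
  {3,8}:  v_{3} + v_{8} = v_{2}  ⟹  sig = (2; 1)
  {5,9}:  v_{5} + v_{9} = v_{1} + v_{6}  ⟹  sig = (2; 1,1)
  {5,10}:  v_{5} + v_{10} = v_{3} + v_{4} + v_{6} + v_{7}  ⟹  sig = (2; 1,1,1,1)
  {9,10}:  v_{9} + v_{10} = v_{6} + 2·v_{8}  ⟹  sig = (2; 1,2)
  {1,6,8}:  v_{1} + v_{6} + v_{8} = v_{9}  ⟹  sig = (3; 1)
  {1,2,6}:  v_{1} + v_{2} + v_{6} = v_{3} + v_{9}  ⟹  sig = (3; 1,1)
  {2,4,6,7}:  v_{2} + v_{4} + v_{6} + v_{7} = v_{10}  ⟹  sig = (4; 1)
  {3,4,7,9}:  v_{3} + v_{4} + v_{7} + v_{9} = v_{8}  ⟹  sig = (4; 1)
  {2,4,7,9}:  v_{2} + v_{4} + v_{7} + v_{9} = 2·v_{8}  ⟹  sig = (4; 2)
  {1,3,4,6,7}:  v_{1} + v_{3} + v_{4} + v_{6} + v_{7} = 0  ⟹  sig = (5; —)

Hence PRS(X_Σ) =
    |P|=2: 7 collections, coeffs (), (1), (1), (1), (1,1), (1,1,1,1), (1,2)
    |P|=3: 2 collections, coeffs (1), (1,1)
    |P|=4: 3 collections, coeffs (1), (1), (2)
    |P|=5: 1 collection, coeffs ()


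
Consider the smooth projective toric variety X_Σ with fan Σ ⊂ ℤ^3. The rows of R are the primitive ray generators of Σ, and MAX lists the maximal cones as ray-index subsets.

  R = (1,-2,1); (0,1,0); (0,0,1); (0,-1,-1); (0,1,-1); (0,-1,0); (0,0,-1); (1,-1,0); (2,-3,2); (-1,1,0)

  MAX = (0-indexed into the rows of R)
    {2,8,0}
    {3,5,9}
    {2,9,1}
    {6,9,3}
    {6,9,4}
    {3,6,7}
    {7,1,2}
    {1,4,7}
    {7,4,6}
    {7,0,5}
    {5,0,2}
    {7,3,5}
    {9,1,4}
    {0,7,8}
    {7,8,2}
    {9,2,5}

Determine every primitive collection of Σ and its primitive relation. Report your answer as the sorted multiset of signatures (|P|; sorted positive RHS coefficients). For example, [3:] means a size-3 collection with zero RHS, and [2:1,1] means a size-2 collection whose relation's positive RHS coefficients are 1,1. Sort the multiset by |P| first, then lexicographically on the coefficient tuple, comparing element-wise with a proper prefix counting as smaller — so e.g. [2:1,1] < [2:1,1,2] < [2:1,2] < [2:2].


The 23 primitive collections of Σ (r=10, n=3):

  • {1,5}:  v_{1} + v_{5} = 0  so sig = [2:]
  • {2,6}:  v_{2} + v_{6} = 0  so sig = [2:]
  • {7,9}:  v_{7} + v_{9} = 0  so sig = [2:]
  • {0,4}:  v_{0} + v_{4} = v_{7}  so sig = [2:1]
  • {1,3}:  v_{1} + v_{3} = v_{6}  so sig = [2:1]
  • {1,6}:  v_{1} + v_{6} = v_{4}  so sig = [2:1]
  • {2,3}:  v_{2} + v_{3} = v_{5}  so sig = [2:1]
  • {2,4}:  v_{2} + v_{4} = v_{1}  so sig = [2:1]
  • {4,5}:  v_{4} + v_{5} = v_{6}  so sig = [2:1]
  • {5,6}:  v_{5} + v_{6} = v_{3}  so sig = [2:1]
  • {0,1}:  v_{0} + v_{1} = v_{2} + v_{7}  so sig = [2:1,1]
  • {0,6}:  v_{0} + v_{6} = v_{5} + v_{7}  so sig = [2:1,1]
  • {0,9}:  v_{0} + v_{9} = v_{2} + v_{5}  so sig = [2:1,1]
  • {6,8}:  v_{6} + v_{8} = v_{0} + v_{7}  so sig = [2:1,1]
  • {8,9}:  v_{8} + v_{9} = v_{0} + v_{2}  so sig = [2:1,1]
  • {3,8}:  v_{3} + v_{8} = v_{0} + v_{5} + v_{7}  so sig = [2:1,1,1]
  • {0,3}:  v_{0} + v_{3} = 2·v_{5} + v_{7}  so sig = [2:1,2]
  • {4,8}:  v_{4} + v_{8} = v_{2} + 2·v_{7}  so sig = [2:1,2]
  • {3,4}:  v_{3} + v_{4} = 2·v_{6}  so sig = [2:2]
  • {5,8}:  v_{5} + v_{8} = 2·v_{0}  so sig = [2:2]
  • {1,8}:  v_{1} + v_{8} = 2·v_{2} + 2·v_{7}  so sig = [2:2,2]
  • {0,2,7}:  v_{0} + v_{2} + v_{7} = v_{8}  so sig = [3:1]
  • {2,5,7}:  v_{2} + v_{5} + v_{7} = v_{0}  so sig = [3:1]

so the primitive-relation signature multiset is
[[2:], [2:], [2:], [2:1], [2:1], [2:1], [2:1], [2:1], [2:1], [2:1], [2:1,1], [2:1,1], [2:1,1], [2:1,1], [2:1,1], [2:1,1,1], [2:1,2], [2:1,2], [2:2], [2:2], [2:2,2], [3:1], [3:1]]


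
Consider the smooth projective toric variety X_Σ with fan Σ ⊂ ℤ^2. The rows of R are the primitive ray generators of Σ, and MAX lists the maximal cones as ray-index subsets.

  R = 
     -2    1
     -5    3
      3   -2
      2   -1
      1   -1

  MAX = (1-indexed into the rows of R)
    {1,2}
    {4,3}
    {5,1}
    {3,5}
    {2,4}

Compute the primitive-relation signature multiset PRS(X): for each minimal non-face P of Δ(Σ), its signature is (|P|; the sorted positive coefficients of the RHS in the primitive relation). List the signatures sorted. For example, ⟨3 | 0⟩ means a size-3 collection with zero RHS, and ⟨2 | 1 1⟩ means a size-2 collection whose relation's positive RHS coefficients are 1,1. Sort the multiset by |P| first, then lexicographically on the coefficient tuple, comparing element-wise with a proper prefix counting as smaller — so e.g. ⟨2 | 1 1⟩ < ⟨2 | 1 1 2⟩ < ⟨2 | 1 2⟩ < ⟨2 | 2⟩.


|primitive collections| = 5. Relations:

  P = {1,4}:  v_{1} + v_{4} = 0  ⟹  sig = ⟨2 | 0⟩
  P = {1,3}:  v_{1} + v_{3} = v_{5}  ⟹  sig = ⟨2 | 1⟩
  P = {2,3}:  v_{2} + v_{3} = v_{1}  ⟹  sig = ⟨2 | 1⟩
  P = {4,5}:  v_{4} + v_{5} = v_{3}  ⟹  sig = ⟨2 | 1⟩
  P = {2,5}:  v_{2} + v_{5} = 2·v_{1}  ⟹  sig = ⟨2 | 2⟩

so the primitive-relation signature multiset is
[⟨2 | 0⟩, ⟨2 | 1⟩, ⟨2 | 1⟩, ⟨2 | 1⟩, ⟨2 | 2⟩]


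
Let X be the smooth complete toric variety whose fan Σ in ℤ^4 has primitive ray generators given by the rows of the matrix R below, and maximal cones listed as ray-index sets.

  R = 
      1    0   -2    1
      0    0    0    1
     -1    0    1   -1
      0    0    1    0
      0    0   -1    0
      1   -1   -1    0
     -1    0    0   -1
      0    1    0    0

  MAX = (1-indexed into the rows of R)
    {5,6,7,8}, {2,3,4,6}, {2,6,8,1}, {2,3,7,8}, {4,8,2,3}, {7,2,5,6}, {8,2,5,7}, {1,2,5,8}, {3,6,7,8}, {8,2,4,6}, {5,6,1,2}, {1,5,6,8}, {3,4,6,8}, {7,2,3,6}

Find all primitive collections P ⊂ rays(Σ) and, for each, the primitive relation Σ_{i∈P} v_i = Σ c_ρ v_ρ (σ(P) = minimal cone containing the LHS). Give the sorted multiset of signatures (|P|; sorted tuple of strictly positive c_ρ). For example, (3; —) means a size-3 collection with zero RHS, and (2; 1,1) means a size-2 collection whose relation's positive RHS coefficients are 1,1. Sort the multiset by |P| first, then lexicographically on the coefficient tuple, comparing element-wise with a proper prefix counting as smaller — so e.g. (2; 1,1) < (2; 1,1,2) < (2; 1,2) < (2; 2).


9 collections generate NE(X_Σ); each relation:

  {4,5}:  v_{4} + v_{5} = 0  so sig = (2; —)
  {1,3}:  v_{1} + v_{3} = v_{5}  so sig = (2; 1)
  {3,5}:  v_{3} + v_{5} = v_{7}  so sig = (2; 1)
  {4,7}:  v_{4} + v_{7} = v_{3}  so sig = (2; 1)
  {1,4}:  v_{1} + v_{4} = v_{2} + v_{6} + v_{8}  so sig = (2; 1,1,1)
  {1,7}:  v_{1} + v_{7} = 2·v_{5}  so sig = (2; 2)
  {2,3,6,8}:  v_{2} + v_{3} + v_{6} + v_{8} = 0  so sig = (4; —)
  {2,5,6,8}:  v_{2} + v_{5} + v_{6} + v_{8} = v_{1}  so sig = (4; 1)
  {2,6,7,8}:  v_{2} + v_{6} + v_{7} + v_{8} = v_{5}  so sig = (4; 1)

Signatures (|P|; sorted positive RHS coefficients), sorted:
    |P|=2: 6 collections, coeffs (), (1), (1), (1), (1,1,1), (2)
    |P|=4: 3 collections, coeffs (), (1), (1)


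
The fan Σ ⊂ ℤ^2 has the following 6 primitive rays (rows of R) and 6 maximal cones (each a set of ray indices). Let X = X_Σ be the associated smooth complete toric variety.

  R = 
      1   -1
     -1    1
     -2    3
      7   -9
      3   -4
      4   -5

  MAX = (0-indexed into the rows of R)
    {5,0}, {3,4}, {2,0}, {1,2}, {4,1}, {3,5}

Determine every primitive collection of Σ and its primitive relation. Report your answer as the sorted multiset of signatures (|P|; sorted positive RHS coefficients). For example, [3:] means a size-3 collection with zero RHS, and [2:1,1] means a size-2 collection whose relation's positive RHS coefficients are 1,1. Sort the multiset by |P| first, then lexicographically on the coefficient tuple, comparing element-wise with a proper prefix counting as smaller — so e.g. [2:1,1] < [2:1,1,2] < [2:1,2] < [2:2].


Primitive collections (9):

  • {0,1}:  v_{0} + v_{1} = 0  so sig = [2:]
  • {0,4}:  v_{0} + v_{4} = v_{5}  so sig = [2:1]
  • {1,5}:  v_{1} + v_{5} = v_{4}  so sig = [2:1]
  • {2,4}:  v_{2} + v_{4} = v_{0}  so sig = [2:1]
  • {4,5}:  v_{4} + v_{5} = v_{3}  so sig = [2:1]
  • {2,3}:  v_{2} + v_{3} = v_{0} + v_{5}  so sig = [2:1,1]
  • {0,3}:  v_{0} + v_{3} = 2·v_{5}  so sig = [2:2]
  • {1,3}:  v_{1} + v_{3} = 2·v_{4}  so sig = [2:2]
  • {2,5}:  v_{2} + v_{5} = 2·v_{0}  so sig = [2:2]

so the primitive-relation signature multiset is
{ [2:],  [2:1] ×4,  [2:1,1],  [2:2] ×3 }


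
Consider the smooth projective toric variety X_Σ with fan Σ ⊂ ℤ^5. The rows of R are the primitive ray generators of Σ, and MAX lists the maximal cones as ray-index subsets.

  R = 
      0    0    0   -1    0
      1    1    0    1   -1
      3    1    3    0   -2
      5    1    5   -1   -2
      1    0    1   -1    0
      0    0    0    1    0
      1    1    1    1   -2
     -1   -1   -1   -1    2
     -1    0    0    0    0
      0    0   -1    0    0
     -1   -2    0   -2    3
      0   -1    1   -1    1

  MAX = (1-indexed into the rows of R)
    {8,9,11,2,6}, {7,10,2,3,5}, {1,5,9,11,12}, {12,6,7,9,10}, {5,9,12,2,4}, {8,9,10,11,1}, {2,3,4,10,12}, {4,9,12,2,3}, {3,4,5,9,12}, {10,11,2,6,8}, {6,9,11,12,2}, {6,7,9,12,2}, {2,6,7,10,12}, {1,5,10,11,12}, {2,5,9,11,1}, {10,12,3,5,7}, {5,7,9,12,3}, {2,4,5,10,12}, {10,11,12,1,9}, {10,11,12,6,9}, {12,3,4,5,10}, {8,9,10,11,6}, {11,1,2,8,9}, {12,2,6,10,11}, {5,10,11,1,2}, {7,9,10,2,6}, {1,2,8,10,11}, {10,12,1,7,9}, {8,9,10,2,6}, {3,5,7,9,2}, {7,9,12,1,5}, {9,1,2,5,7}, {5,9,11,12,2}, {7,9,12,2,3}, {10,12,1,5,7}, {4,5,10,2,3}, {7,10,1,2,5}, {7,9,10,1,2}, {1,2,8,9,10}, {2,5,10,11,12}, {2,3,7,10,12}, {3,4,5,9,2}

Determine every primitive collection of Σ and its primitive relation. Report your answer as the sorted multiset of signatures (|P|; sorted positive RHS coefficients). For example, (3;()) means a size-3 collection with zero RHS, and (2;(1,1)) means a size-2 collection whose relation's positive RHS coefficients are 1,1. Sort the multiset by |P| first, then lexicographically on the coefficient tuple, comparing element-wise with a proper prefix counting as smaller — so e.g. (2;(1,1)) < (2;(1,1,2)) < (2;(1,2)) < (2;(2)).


Σ has 23 primitive collections:

  {1,6}:  v_{1} + v_{6} = 0 — sig = (2;())
  {7,8}:  v_{7} + v_{8} = 0 — sig = (2;())
  {7,11}:  v_{7} + v_{11} = v_{12} — sig = (2;(1))
  {8,12}:  v_{8} + v_{12} = v_{11} — sig = (2;(1))
  {5,6}:  v_{5} + v_{6} = v_{2} + v_{12} — sig = (2;(1,1))
  {3,8}:  v_{3} + v_{8} = v_{2} + v_{5} + v_{12} — sig = (2;(1,1,1))
  {5,8}:  v_{5} + v_{8} = v_{1} + v_{2} + v_{11} — sig = (2;(1,1,1))
  {3,11}:  v_{3} + v_{11} = v_{2} + v_{5} + 2·v_{12} — sig = (2;(1,1,2))
  {1,3}:  v_{1} + v_{3} = 2·v_{5} + v_{7} — sig = (2;(1,2))
  {1,4}:  v_{1} + v_{4} = v_{3} + 2·v_{5} — sig = (2;(1,2))
  {3,6}:  v_{3} + v_{6} = 2·v_{2} + v_{7} + 2·v_{12} — sig = (2;(1,2,2))
  {4,6}:  v_{4} + v_{6} = 2·v_{2} + v_{3} + 2·v_{12} — sig = (2;(1,2,2))
  {4,7}:  v_{4} + v_{7} = 2·v_{3} — sig = (2;(2))
  {4,8}:  v_{4} + v_{8} = 2·v_{2} + 2·v_{5} + 2·v_{12} — sig = (2;(2,2,2))
  {4,11}:  v_{4} + v_{11} = 2·v_{2} + 2·v_{5} + 3·v_{12} — sig = (2;(2,2,3))
  {1,2,12}:  v_{1} + v_{2} + v_{12} = v_{5} — sig = (3;(1))
  {5,9,10}:  v_{5} + v_{9} + v_{10} = v_{1} — sig = (3;(1))
  {3,9,10}:  v_{3} + v_{9} + v_{10} = v_{5} + v_{7} — sig = (3;(1,1))
  {4,9,10}:  v_{4} + v_{9} + v_{10} = v_{3} + v_{5} — sig = (3;(1,1))
  {2,9,10,12}:  v_{2} + v_{9} + v_{10} + v_{12} = 0 — sig = (4;())
  {2,3,5,12}:  v_{2} + v_{3} + v_{5} + v_{12} = v_{4} — sig = (4;(1))
  {2,5,7,12}:  v_{2} + v_{5} + v_{7} + v_{12} = v_{3} — sig = (4;(1))
  {2,9,10,11}:  v_{2} + v_{9} + v_{10} + v_{11} = v_{8} — sig = (4;(1))

Hence PRS(X_Σ) =
[(2;()), (2;()), (2;(1)), (2;(1)), (2;(1,1)), (2;(1,1,1)), (2;(1,1,1)), (2;(1,1,2)), (2;(1,2)), (2;(1,2)), (2;(1,2,2)), (2;(1,2,2)), (2;(2)), (2;(2,2,2)), (2;(2,2,3)), (3;(1)), (3;(1)), (3;(1,1)), (3;(1,1)), (4;()), (4;(1)), (4;(1)), (4;(1))]


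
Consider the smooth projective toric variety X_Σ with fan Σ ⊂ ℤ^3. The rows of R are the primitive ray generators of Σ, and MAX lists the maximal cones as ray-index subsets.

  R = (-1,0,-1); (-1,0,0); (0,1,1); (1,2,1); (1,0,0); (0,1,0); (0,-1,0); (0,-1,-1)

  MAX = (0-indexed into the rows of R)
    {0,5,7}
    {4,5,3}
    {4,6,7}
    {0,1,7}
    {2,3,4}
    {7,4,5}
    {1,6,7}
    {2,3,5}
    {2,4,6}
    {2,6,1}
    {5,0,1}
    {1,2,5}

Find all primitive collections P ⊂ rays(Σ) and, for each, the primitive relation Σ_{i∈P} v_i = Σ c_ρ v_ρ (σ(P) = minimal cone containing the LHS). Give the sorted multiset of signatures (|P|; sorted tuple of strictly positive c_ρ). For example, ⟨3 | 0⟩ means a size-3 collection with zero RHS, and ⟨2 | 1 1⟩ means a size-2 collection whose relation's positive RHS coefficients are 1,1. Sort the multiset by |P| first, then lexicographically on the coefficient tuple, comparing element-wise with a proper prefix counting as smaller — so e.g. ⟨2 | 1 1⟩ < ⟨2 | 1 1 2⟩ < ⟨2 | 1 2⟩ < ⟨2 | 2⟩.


Minimal non-faces — 12 found among 8 rays, 12 max cones:

  P={1,4}:  v_{1} + v_{4} = 0  →  sig = ⟨2 | 0⟩
  P={2,7}:  v_{2} + v_{7} = 0  →  sig = ⟨2 | 0⟩
  P={5,6}:  v_{5} + v_{6} = 0  →  sig = ⟨2 | 0⟩
  P={0,2}:  v_{0} + v_{2} = v_{1} + v_{5}  →  sig = ⟨2 | 1 1⟩
  P={0,4}:  v_{0} + v_{4} = v_{5} + v_{7}  →  sig = ⟨2 | 1 1⟩
  P={0,6}:  v_{0} + v_{6} = v_{1} + v_{7}  →  sig = ⟨2 | 1 1⟩
  P={1,3}:  v_{1} + v_{3} = v_{2} + v_{5}  →  sig = ⟨2 | 1 1⟩
  P={3,6}:  v_{3} + v_{6} = v_{2} + v_{4}  →  sig = ⟨2 | 1 1⟩
  P={3,7}:  v_{3} + v_{7} = v_{4} + v_{5}  →  sig = ⟨2 | 1 1⟩
  P={0,3}:  v_{0} + v_{3} = 2·v_{5}  →  sig = ⟨2 | 2⟩
  P={1,5,7}:  v_{1} + v_{5} + v_{7} = v_{0}  →  sig = ⟨3 | 1⟩
  P={2,4,5}:  v_{2} + v_{4} + v_{5} = v_{3}  →  sig = ⟨3 | 1⟩

Signatures (|P|; sorted positive RHS coefficients), sorted:
    ⟨2 | 0⟩
    ⟨2 | 0⟩
    ⟨2 | 0⟩
    ⟨2 | 1 1⟩
    ⟨2 | 1 1⟩
    ⟨2 | 1 1⟩
    ⟨2 | 1 1⟩
    ⟨2 | 1 1⟩
    ⟨2 | 1 1⟩
    ⟨2 | 2⟩
    ⟨3 | 1⟩
    ⟨3 | 1⟩


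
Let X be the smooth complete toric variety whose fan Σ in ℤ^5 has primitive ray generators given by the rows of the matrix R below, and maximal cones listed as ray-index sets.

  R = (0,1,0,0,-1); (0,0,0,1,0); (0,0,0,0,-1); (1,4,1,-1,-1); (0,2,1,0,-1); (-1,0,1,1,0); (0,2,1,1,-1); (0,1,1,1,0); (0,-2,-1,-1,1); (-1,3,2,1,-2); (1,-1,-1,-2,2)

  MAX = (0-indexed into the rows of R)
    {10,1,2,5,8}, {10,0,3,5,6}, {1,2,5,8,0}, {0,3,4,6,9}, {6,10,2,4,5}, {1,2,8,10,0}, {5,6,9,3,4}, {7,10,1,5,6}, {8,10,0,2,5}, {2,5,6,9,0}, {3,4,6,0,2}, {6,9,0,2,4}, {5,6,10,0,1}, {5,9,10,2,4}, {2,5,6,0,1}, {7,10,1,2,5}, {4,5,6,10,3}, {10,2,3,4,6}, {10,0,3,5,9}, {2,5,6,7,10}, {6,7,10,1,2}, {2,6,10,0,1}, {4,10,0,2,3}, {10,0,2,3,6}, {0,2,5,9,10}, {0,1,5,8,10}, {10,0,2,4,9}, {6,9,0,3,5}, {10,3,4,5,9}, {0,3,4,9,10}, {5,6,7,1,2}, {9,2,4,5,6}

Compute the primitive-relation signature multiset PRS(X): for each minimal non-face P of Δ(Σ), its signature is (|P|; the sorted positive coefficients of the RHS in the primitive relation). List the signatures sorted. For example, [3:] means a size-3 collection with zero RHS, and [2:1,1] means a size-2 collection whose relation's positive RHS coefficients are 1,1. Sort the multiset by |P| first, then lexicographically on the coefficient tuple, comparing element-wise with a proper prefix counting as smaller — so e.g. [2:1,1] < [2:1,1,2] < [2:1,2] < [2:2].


|primitive collections| = 20. Relations:

  • {6,8}:  v_{6} + v_{8} = 0  ⇒ sig = [2:]
  • {0,7}:  v_{0} + v_{7} = v_{6}  ⇒ sig = [2:1]
  • {1,4}:  v_{1} + v_{4} = v_{6}  ⇒ sig = [2:1]
  • {1,9}:  v_{1} + v_{9} = v_{0} + v_{5} + v_{6}  ⇒ sig = [2:1,1,1]
  • {3,8}:  v_{3} + v_{8} = v_{0} + v_{4} + v_{10}  ⇒ sig = [2:1,1,1]
  • {7,9}:  v_{7} + v_{9} = v_{4} + v_{5} + v_{6}  ⇒ sig = [2:1,1,1]
  • {4,8}:  v_{4} + v_{8} = v_{0} + v_{2} + v_{5} + v_{10}  ⇒ sig = [2:1,1,1,1]
  • {7,8}:  v_{7} + v_{8} = v_{1} + v_{2} + v_{5} + v_{10}  ⇒ sig = [2:1,1,1,1]
  • {4,7}:  v_{4} + v_{7} = v_{2} + v_{5} + 2·v_{6} + v_{10}  ⇒ sig = [2:1,1,1,2]
  • {1,3}:  v_{1} + v_{3} = v_{0} + 2·v_{6} + v_{10}  ⇒ sig = [2:1,1,2]
  • {3,7}:  v_{3} + v_{7} = v_{4} + 2·v_{6} + v_{10}  ⇒ sig = [2:1,1,2]
  • {8,9}:  v_{8} + v_{9} = 2·v_{0} + v_{2} + 2·v_{5} + v_{10}  ⇒ sig = [2:1,1,2,2]
  • {0,4,5}:  v_{0} + v_{4} + v_{5} = v_{9}  ⇒ sig = [3:1]
  • {6,9,10}:  v_{6} + v_{9} + v_{10} = v_{3} + v_{5}  ⇒ sig = [3:1,1]
  • {2,3,9}:  v_{2} + v_{3} + v_{9} = v_{0} + 3·v_{4}  ⇒ sig = [3:1,3]
  • {2,3,5}:  v_{2} + v_{3} + v_{5} = 2·v_{4}  ⇒ sig = [3:2]
  • {0,4,6,10}:  v_{0} + v_{4} + v_{6} + v_{10} = v_{3}  ⇒ sig = [4:1]
  • {0,1,2,5,10}:  v_{0} + v_{1} + v_{2} + v_{5} + v_{10} = 0  ⇒ sig = [5:]
  • {0,2,5,6,10}:  v_{0} + v_{2} + v_{5} + v_{6} + v_{10} = v_{4}  ⇒ sig = [5:1]
  • {1,2,5,6,10}:  v_{1} + v_{2} + v_{5} + v_{6} + v_{10} = v_{7}  ⇒ sig = [5:1]

Sorted signature multiset PRS(X):
{ [2:],  [2:1] ×2,  [2:1,1,1] ×3,  [2:1,1,1,1] ×2,  [2:1,1,1,2],  [2:1,1,2] ×2,  [2:1,1,2,2],  [3:1],  [3:1,1],  [3:1,3],  [3:2],  [4:1],  [5:],  [5:1] ×2 }


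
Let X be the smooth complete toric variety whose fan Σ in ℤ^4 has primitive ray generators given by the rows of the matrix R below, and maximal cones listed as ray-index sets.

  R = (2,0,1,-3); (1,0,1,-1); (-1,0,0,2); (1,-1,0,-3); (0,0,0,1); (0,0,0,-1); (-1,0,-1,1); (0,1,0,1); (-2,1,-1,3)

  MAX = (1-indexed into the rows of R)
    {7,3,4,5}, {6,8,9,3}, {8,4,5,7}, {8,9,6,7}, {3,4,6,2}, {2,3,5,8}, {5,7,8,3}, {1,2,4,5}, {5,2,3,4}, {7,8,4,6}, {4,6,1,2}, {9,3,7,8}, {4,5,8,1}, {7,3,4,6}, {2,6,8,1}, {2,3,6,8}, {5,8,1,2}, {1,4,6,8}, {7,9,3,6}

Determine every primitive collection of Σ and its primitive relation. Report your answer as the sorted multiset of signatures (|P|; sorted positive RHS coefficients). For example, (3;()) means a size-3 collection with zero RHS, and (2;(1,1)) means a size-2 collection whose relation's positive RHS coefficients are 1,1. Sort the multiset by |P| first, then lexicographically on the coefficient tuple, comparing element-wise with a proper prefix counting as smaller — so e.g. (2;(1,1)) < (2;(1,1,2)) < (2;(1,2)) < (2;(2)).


11 collections generate NE(X_Σ); each relation:

  P = {2,7}:  v_{2} + v_{7} = 0  ⟹  sig = (2;())
  P = {5,6}:  v_{5} + v_{6} = 0  ⟹  sig = (2;())
  P = {1,3}:  v_{1} + v_{3} = v_{2}  ⟹  sig = (2;(1))
  P = {1,7}:  v_{1} + v_{7} = v_{4} + v_{8}  ⟹  sig = (2;(1,1))
  P = {1,9}:  v_{1} + v_{9} = v_{6} + v_{8}  ⟹  sig = (2;(1,1))
  P = {4,9}:  v_{4} + v_{9} = v_{6} + v_{7}  ⟹  sig = (2;(1,1))
  P = {2,9}:  v_{2} + v_{9} = v_{3} + v_{6} + v_{8}  ⟹  sig = (2;(1,1,1))
  P = {5,9}:  v_{5} + v_{9} = v_{3} + v_{7} + v_{8}  ⟹  sig = (2;(1,1,1))
  P = {3,4,8}:  v_{3} + v_{4} + v_{8} = 0  ⟹  sig = (3;())
  P = {2,4,8}:  v_{2} + v_{4} + v_{8} = v_{1}  ⟹  sig = (3;(1))
  P = {3,6,7,8}:  v_{3} + v_{6} + v_{7} + v_{8} = v_{9}  ⟹  sig = (4;(1))

Sorted signature multiset PRS(X):
    |P|=2: 8 collections, coeffs (), (), (1), (1,1), (1,1), (1,1), (1,1,1), (1,1,1)
    |P|=3: 2 collections, coeffs (), (1)
    |P|=4: 1 collection, coeffs (1)


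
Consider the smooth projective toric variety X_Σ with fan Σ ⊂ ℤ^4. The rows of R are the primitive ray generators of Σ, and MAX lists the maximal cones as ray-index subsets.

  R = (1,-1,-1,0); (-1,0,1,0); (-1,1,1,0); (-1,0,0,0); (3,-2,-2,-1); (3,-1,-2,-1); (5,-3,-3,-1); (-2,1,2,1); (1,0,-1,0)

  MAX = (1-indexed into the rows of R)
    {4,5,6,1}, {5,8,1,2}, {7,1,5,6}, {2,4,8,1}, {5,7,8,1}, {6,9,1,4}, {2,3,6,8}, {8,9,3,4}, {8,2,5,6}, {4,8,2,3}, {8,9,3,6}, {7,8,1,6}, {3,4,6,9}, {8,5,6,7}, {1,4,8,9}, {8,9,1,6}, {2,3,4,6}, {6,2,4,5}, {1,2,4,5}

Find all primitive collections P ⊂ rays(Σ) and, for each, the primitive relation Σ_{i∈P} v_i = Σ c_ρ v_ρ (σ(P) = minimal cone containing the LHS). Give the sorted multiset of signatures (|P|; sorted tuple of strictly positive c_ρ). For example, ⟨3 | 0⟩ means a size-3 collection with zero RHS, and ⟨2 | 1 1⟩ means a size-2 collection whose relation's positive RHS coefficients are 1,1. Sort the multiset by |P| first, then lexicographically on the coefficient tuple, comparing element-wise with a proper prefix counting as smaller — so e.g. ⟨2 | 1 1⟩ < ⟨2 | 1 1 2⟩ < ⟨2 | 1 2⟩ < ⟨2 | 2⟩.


|primitive collections| = 12. Relations:

  P={1,3}:  v_{1} + v_{3} = 0 ; sig = ⟨2 | 0⟩
  P={2,9}:  v_{2} + v_{9} = 0 ; sig = ⟨2 | 0⟩
  P={3,5}:  v_{3} + v_{5} = v_{2} + v_{6} ; sig = ⟨2 | 1 1⟩
  P={4,7}:  v_{4} + v_{7} = v_{1} + v_{5} ; sig = ⟨2 | 1 1⟩
  P={5,9}:  v_{5} + v_{9} = v_{1} + v_{6} ; sig = ⟨2 | 1 1⟩
  P={3,7}:  v_{3} + v_{7} = v_{5} + v_{6} + v_{8} ; sig = ⟨2 | 1 1 1⟩
  P={2,7}:  v_{2} + v_{7} = 2·v_{5} + v_{8} ; sig = ⟨2 | 1 2⟩
  P={7,9}:  v_{7} + v_{9} = 2·v_{1} + 2·v_{6} + v_{8} ; sig = ⟨2 | 1 2 2⟩
  P={4,6,8}:  v_{4} + v_{6} + v_{8} = 0 ; sig = ⟨3 | 0⟩
  P={1,2,6}:  v_{1} + v_{2} + v_{6} = v_{5} ; sig = ⟨3 | 1⟩
  P={4,5,8}:  v_{4} + v_{5} + v_{8} = v_{1} + v_{2} ; sig = ⟨3 | 1 1⟩
  P={1,5,6,8}:  v_{1} + v_{5} + v_{6} + v_{8} = v_{7} ; sig = ⟨4 | 1⟩

Signatures (|P|; sorted positive RHS coefficients), sorted:
{ ⟨2 | 0⟩ ×2,  ⟨2 | 1 1⟩ ×3,  ⟨2 | 1 1 1⟩,  ⟨2 | 1 2⟩,  ⟨2 | 1 2 2⟩,  ⟨3 | 0⟩,  ⟨3 | 1⟩,  ⟨3 | 1 1⟩,  ⟨4 | 1⟩ }


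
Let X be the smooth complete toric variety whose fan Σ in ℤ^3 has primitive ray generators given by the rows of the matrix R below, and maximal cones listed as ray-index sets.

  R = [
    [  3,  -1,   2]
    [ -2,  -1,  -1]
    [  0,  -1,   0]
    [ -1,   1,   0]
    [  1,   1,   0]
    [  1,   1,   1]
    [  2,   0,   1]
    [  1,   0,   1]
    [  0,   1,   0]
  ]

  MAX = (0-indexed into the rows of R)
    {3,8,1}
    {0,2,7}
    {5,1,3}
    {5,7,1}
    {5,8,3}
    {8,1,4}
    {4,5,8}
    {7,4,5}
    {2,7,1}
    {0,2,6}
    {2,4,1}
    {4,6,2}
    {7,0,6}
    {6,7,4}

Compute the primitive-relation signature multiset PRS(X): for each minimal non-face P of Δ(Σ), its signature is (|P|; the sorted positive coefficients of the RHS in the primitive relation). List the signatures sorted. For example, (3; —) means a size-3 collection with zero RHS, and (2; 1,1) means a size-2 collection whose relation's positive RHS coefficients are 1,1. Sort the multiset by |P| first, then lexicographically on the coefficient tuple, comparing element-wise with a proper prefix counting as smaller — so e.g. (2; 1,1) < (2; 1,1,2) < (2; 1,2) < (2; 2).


Primitive collections (20):

  P = {2,8}:  v_{2} + v_{8} = 0  ⟹  sig = (2; —)
  P = {1,6}:  v_{1} + v_{6} = v_{2}  ⟹  sig = (2; 1)
  P = {2,5}:  v_{2} + v_{5} = v_{7}  ⟹  sig = (2; 1)
  P = {3,6}:  v_{3} + v_{6} = v_{5}  ⟹  sig = (2; 1)
  P = {7,8}:  v_{7} + v_{8} = v_{5}  ⟹  sig = (2; 1)
  P = {0,8}:  v_{0} + v_{8} = v_{6} + v_{7}  ⟹  sig = (2; 1,1)
  P = {2,3}:  v_{2} + v_{3} = v_{1} + v_{5}  ⟹  sig = (2; 1,1)
  P = {6,8}:  v_{6} + v_{8} = v_{4} + v_{7}  ⟹  sig = (2; 1,1)
  P = {0,1}:  v_{0} + v_{1} = 2·v_{2} + v_{7}  ⟹  sig = (2; 1,2)
  P = {0,5}:  v_{0} + v_{5} = v_{6} + 2·v_{7}  ⟹  sig = (2; 1,2)
  P = {3,7}:  v_{3} + v_{7} = v_{1} + 2·v_{5}  ⟹  sig = (2; 1,2)
  P = {5,6}:  v_{5} + v_{6} = v_{4} + 2·v_{7}  ⟹  sig = (2; 1,2)
  P = {0,3}:  v_{0} + v_{3} = 2·v_{7}  ⟹  sig = (2; 2)
  P = {0,4}:  v_{0} + v_{4} = 2·v_{6}  ⟹  sig = (2; 2)
  P = {3,4}:  v_{3} + v_{4} = 2·v_{8}  ⟹  sig = (2; 2)
  P = {1,4,7}:  v_{1} + v_{4} + v_{7} = 0  ⟹  sig = (3; —)
  P = {1,4,5}:  v_{1} + v_{4} + v_{5} = v_{8}  ⟹  sig = (3; 1)
  P = {1,5,8}:  v_{1} + v_{5} + v_{8} = v_{3}  ⟹  sig = (3; 1)
  P = {2,4,7}:  v_{2} + v_{4} + v_{7} = v_{6}  ⟹  sig = (3; 1)
  P = {2,6,7}:  v_{2} + v_{6} + v_{7} = v_{0}  ⟹  sig = (3; 1)

Sorted signature multiset PRS(X):
    |P|=2: 15 collections, coeffs (), (1), (1), (1), (1), (1,1), (1,1), (1,1), (1,2), (1,2), (1,2), (1,2), (2), (2), (2)
    |P|=3: 5 collections, coeffs (), (1), (1), (1), (1)


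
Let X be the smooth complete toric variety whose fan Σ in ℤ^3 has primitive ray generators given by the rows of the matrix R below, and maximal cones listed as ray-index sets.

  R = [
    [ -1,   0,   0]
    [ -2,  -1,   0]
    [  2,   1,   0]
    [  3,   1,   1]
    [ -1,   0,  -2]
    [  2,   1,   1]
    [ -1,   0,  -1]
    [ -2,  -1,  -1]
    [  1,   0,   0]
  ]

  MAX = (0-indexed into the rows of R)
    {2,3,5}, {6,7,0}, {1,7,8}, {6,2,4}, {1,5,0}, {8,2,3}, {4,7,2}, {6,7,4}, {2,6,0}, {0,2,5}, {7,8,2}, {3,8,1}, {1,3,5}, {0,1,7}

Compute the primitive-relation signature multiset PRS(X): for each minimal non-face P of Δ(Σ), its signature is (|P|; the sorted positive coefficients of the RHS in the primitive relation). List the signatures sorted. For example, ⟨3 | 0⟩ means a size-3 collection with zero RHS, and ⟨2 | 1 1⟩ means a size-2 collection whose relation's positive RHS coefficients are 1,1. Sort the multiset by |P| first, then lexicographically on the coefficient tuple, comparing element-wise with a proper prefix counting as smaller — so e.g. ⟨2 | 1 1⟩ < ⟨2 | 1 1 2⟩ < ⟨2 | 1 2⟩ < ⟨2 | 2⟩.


Δ(Σ) — 9 vertices, 17 min non-faces:

  P={0,8}:  v_{0} + v_{8} = 0  ⇒ sig = ⟨2 | 0⟩
  P={1,2}:  v_{1} + v_{2} = 0  ⇒ sig = ⟨2 | 0⟩
  P={5,7}:  v_{5} + v_{7} = 0  ⇒ sig = ⟨2 | 0⟩
  P={0,3}:  v_{0} + v_{3} = v_{5}  ⇒ sig = ⟨2 | 1⟩
  P={3,6}:  v_{3} + v_{6} = v_{2}  ⇒ sig = ⟨2 | 1⟩
  P={3,7}:  v_{3} + v_{7} = v_{8}  ⇒ sig = ⟨2 | 1⟩
  P={5,8}:  v_{5} + v_{8} = v_{3}  ⇒ sig = ⟨2 | 1⟩
  P={1,4}:  v_{1} + v_{4} = v_{6} + v_{7}  ⇒ sig = ⟨2 | 1 1⟩
  P={1,6}:  v_{1} + v_{6} = v_{0} + v_{7}  ⇒ sig = ⟨2 | 1 1⟩
  P={4,5}:  v_{4} + v_{5} = v_{2} + v_{6}  ⇒ sig = ⟨2 | 1 1⟩
  P={5,6}:  v_{5} + v_{6} = v_{0} + v_{2}  ⇒ sig = ⟨2 | 1 1⟩
  P={6,8}:  v_{6} + v_{8} = v_{2} + v_{7}  ⇒ sig = ⟨2 | 1 1⟩
  P={3,4}:  v_{3} + v_{4} = 2·v_{2} + v_{7}  ⇒ sig = ⟨2 | 1 2⟩
  P={0,4}:  v_{0} + v_{4} = 2·v_{6}  ⇒ sig = ⟨2 | 2⟩
  P={4,8}:  v_{4} + v_{8} = 2·v_{2} + 2·v_{7}  ⇒ sig = ⟨2 | 2 2⟩
  P={0,2,7}:  v_{0} + v_{2} + v_{7} = v_{6}  ⇒ sig = ⟨3 | 1⟩
  P={2,6,7}:  v_{2} + v_{6} + v_{7} = v_{4}  ⇒ sig = ⟨3 | 1⟩

Sorted signature multiset PRS(X):
    ⟨2 | 0⟩
    ⟨2 | 0⟩
    ⟨2 | 0⟩
    ⟨2 | 1⟩
    ⟨2 | 1⟩
    ⟨2 | 1⟩
    ⟨2 | 1⟩
    ⟨2 | 1 1⟩
    ⟨2 | 1 1⟩
    ⟨2 | 1 1⟩
    ⟨2 | 1 1⟩
    ⟨2 | 1 1⟩
    ⟨2 | 1 2⟩
    ⟨2 | 2⟩
    ⟨2 | 2 2⟩
    ⟨3 | 1⟩
    ⟨3 | 1⟩


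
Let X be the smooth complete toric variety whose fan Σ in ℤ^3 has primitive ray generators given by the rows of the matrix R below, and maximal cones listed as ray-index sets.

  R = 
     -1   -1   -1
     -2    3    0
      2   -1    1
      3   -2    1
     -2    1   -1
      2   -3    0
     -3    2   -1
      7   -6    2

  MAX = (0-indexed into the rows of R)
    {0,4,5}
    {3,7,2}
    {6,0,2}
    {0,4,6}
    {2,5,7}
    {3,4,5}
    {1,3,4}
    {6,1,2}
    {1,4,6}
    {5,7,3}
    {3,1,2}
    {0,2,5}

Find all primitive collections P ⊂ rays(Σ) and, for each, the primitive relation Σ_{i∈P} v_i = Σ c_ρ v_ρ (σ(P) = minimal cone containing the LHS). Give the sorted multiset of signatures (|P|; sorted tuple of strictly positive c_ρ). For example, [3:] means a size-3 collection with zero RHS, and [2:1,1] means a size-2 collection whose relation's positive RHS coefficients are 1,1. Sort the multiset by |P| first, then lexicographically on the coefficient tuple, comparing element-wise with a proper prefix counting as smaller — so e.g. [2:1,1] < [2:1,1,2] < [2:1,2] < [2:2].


11 minimal non-faces of Δ(Σ) (on 8 rays):

  P = {1,5}:  v_{1} + v_{5} = 0  ⟹  sig = [2:]
  P = {2,4}:  v_{2} + v_{4} = 0  ⟹  sig = [2:]
  P = {3,6}:  v_{3} + v_{6} = 0  ⟹  sig = [2:]
  P = {0,1}:  v_{0} + v_{1} = v_{6}  ⟹  sig = [2:1]
  P = {0,3}:  v_{0} + v_{3} = v_{5}  ⟹  sig = [2:1]
  P = {5,6}:  v_{5} + v_{6} = v_{0}  ⟹  sig = [2:1]
  P = {1,7}:  v_{1} + v_{7} = v_{2} + v_{3}  ⟹  sig = [2:1,1]
  P = {4,7}:  v_{4} + v_{7} = v_{3} + v_{5}  ⟹  sig = [2:1,1]
  P = {6,7}:  v_{6} + v_{7} = v_{2} + v_{5}  ⟹  sig = [2:1,1]
  P = {0,7}:  v_{0} + v_{7} = v_{2} + 2·v_{5}  ⟹  sig = [2:1,2]
  P = {2,3,5}:  v_{2} + v_{3} + v_{5} = v_{7}  ⟹  sig = [3:1]

Hence PRS(X_Σ) =
    |P|=2: 10 collections, coeffs (), (), (), (1), (1), (1), (1,1), (1,1), (1,1), (1,2)
    |P|=3: 1 collection, coeffs (1)
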